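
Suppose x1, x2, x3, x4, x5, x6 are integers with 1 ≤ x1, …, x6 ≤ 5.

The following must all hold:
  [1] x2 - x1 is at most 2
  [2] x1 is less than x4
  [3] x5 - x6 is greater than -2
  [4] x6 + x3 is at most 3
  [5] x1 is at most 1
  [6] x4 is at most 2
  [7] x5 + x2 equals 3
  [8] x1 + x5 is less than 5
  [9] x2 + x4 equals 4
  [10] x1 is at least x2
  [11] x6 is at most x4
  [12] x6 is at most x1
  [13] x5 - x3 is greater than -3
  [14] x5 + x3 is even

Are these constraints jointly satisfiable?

Unsatisfiable

From constraints 5 and 10: x2 ≤ x1 ≤ 1. From constraint 6: x4 ≤ 2. Hence x2 + x4 ≤ 3. But constraint 9 requires x2 + x4 = 4, and 4 > 3. Contradiction.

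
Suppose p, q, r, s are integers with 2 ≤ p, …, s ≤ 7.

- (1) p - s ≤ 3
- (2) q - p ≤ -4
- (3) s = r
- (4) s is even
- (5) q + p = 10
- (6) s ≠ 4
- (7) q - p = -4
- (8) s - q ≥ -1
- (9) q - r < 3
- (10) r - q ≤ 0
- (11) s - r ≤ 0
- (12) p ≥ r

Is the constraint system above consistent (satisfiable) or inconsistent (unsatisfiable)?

Unsatisfiable

Constraints 1, 2, 10, and 11 give q − r ≥ 0, r − s ≥ 0, s − p ≥ -3, p − q ≥ 4.
Adding all 4 inequalities: the left sides telescope to 0, and the right sides sum to 0 + 0 + (-3) + 4 = 1. So 0 ≥ 1, which is false.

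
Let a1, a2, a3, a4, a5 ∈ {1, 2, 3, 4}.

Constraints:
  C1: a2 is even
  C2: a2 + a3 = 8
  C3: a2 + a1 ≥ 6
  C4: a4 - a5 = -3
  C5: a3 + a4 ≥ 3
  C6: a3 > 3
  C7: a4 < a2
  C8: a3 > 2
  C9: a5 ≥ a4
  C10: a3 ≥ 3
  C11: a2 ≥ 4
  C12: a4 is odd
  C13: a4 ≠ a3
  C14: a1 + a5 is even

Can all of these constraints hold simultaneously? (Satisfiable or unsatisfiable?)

One satisfying assignment is a1 = 2, a2 = 4, a3 = 4, a4 = 1, a5 = 4.
For the less obvious constraints — constraint 2: a2 + a3 = 8; constraint 3: a2 + a1 = 6 — and the others hold by inspection.

Satisfiable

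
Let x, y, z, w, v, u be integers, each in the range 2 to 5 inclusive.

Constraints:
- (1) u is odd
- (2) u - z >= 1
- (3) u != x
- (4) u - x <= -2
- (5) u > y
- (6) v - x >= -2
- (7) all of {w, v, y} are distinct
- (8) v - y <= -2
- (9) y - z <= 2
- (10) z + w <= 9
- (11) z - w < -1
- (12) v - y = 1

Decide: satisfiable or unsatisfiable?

Unsatisfiable

Constraints 2, 4, 6, 8, and 9 give x − u ≥ 2, u − z ≥ 1, z − y ≥ -2, y − v ≥ 2, v − x ≥ -2.
Adding all 5 inequalities: the left sides telescope to 0, and the right sides sum to 2 + 1 + (-2) + 2 + (-2) = 1. So 0 ≥ 1, which is false.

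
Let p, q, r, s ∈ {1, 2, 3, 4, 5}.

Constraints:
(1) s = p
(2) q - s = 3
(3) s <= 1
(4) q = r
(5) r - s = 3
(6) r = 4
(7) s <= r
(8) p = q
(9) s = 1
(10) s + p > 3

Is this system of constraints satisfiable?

Unsatisfiable

Constraint 9 fixes s = 1 and constraint 6 fixes r = 4. Constraints 1, 4, and 8 give s = p = q = r, so s = r. But 1 ≠ 4 — contradiction.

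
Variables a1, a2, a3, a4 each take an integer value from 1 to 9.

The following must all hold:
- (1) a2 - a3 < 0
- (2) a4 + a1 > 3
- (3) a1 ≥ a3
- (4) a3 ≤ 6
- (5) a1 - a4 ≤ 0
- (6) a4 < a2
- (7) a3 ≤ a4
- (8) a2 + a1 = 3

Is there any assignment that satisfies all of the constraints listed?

Unsatisfiable

Constraints 1, 3, 5, and 6 give a4 < a2, a2 < a3, a3 ≤ a1, a1 ≤ a4. Chaining: a4 < a2 < a3 ≤ a1 ≤ a4, which forces a4 < a4 — impossible.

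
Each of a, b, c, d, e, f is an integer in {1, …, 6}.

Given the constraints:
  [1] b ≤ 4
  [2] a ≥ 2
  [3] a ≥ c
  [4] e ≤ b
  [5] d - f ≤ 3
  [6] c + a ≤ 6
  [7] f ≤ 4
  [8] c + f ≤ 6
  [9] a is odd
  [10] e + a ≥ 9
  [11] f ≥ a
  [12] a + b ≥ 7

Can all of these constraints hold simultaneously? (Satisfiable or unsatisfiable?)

From constraints 1 and 4: e ≤ b ≤ 4. From constraints 7 and 11: a ≤ f ≤ 4. Hence e + a ≤ 8. But constraint 10 requires e + a ≥ 9, and 9 > 8. Contradiction.

Unsatisfiable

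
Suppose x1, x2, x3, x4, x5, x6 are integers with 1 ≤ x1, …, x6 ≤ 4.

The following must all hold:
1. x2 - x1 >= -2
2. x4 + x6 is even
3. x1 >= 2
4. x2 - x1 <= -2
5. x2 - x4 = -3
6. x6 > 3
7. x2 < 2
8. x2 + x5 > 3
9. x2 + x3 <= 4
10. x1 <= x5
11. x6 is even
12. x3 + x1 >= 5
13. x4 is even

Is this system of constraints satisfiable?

The assignment x1 = 3, x2 = 1, x3 = 3, x4 = 4, x5 = 3, x6 = 4 works:
  constraint 1 holds since x2 - x1 = -2.
  constraint 4 holds since x2 - x1 = -2.
The rest check out directly.

Satisfiable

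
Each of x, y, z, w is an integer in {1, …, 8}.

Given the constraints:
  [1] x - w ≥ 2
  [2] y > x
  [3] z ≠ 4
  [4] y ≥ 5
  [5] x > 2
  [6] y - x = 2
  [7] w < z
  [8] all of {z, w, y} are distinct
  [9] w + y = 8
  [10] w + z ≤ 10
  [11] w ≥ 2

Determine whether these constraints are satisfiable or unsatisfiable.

The assignment x = 4, y = 6, z = 5, w = 2 works:
  constraint 1 holds since x - w = 2.
  constraint 6 holds since y - x = 2.
  constraint 9 holds since w + y = 8.
The rest check out directly.

Satisfiable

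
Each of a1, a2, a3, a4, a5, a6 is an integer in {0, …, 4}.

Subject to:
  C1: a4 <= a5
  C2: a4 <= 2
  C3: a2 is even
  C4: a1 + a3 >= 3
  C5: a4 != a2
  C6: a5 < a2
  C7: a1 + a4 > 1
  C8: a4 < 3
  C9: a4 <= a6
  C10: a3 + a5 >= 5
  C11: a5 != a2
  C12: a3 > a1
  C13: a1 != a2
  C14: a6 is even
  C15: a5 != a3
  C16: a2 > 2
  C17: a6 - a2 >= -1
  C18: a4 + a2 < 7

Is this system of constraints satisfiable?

Satisfiable

Setting (a1, a2, a3, a4, a5, a6) = (0, 4, 4, 2, 3, 4) satisfies everything: constraint 4: a1 + a3 = 4; constraint 7: a1 + a4 = 2, and the others follow.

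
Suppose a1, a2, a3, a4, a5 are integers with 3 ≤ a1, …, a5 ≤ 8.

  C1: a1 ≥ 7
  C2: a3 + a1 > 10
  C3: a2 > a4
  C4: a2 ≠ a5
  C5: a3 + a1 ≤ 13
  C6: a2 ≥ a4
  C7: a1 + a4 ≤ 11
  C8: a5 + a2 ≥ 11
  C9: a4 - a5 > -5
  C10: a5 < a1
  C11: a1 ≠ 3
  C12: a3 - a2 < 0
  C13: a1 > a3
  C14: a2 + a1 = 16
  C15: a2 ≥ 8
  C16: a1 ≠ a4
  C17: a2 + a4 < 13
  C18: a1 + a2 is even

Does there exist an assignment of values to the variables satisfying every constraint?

Satisfiable

One satisfying assignment is a1 = 8, a2 = 8, a3 = 5, a4 = 3, a5 = 6.
For the less obvious constraints — constraint 2: a3 + a1 = 13; constraint 5: a3 + a1 = 13; constraint 7: a1 + a4 = 11 — and the others hold by inspection.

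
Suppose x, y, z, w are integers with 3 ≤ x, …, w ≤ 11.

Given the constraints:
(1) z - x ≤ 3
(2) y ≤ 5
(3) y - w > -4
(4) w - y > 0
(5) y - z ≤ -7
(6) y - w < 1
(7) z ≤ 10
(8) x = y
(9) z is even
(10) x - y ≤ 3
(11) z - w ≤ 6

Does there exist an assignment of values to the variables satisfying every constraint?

Unsatisfiable

Constraints 1, 5, and 10 give z − y ≥ 7, y − x ≥ -3, x − z ≥ -3.
Adding all 3 inequalities: the left sides telescope to 0, and the right sides sum to 7 + (-3) + (-3) = 1. So 0 ≥ 1, which is false.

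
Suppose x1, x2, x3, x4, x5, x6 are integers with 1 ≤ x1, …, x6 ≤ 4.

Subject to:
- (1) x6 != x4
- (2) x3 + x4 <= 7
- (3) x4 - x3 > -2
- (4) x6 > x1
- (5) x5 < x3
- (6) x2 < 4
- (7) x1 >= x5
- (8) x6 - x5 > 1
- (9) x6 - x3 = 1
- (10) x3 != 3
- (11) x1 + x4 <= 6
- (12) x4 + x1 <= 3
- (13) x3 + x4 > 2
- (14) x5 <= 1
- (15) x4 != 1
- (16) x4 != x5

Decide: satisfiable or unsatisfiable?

Satisfiable

One satisfying assignment is x1 = 1, x2 = 1, x3 = 2, x4 = 2, x5 = 1, x6 = 3.
For the less obvious constraints — constraint 2: x3 + x4 = 4; constraint 3: x4 - x3 = 0 — and the others hold by inspection.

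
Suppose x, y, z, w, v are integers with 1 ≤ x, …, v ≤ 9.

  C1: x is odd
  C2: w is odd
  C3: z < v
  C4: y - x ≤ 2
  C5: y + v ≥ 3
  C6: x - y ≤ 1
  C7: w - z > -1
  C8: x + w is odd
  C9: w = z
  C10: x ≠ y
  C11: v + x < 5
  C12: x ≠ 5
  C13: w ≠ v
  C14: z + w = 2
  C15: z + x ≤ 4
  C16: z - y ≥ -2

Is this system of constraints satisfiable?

Constraint 1 makes x odd and constraint 2 makes w odd, so x + w must be even. Constraint 8 says x + w is odd — contradiction.

Unsatisfiable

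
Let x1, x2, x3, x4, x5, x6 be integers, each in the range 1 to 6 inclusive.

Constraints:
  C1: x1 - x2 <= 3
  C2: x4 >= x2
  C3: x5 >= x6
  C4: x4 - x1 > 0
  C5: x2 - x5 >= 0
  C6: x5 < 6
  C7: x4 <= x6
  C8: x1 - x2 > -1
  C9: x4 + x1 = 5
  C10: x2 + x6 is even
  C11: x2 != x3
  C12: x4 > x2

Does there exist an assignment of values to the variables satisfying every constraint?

Unsatisfiable

Constraints 3, 5, 7, and 12 give x5 ≤ x2, x2 < x4, x4 ≤ x6, x6 ≤ x5. Chaining: x5 ≤ x2 < x4 ≤ x6 ≤ x5, which forces x5 < x5 — impossible.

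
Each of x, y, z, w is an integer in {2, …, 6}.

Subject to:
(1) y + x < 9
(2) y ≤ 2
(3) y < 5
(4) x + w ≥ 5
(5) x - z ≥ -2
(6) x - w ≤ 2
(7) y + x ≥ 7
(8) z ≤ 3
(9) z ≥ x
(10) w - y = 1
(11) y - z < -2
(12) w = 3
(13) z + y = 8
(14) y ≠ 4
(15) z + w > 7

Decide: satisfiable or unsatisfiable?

Unsatisfiable

From constraint 2: y ≤ 2. From constraints 8 and 9: x ≤ z ≤ 3. Hence y + x ≤ 5. But constraint 7 requires y + x ≥ 7, and 7 > 5. Contradiction.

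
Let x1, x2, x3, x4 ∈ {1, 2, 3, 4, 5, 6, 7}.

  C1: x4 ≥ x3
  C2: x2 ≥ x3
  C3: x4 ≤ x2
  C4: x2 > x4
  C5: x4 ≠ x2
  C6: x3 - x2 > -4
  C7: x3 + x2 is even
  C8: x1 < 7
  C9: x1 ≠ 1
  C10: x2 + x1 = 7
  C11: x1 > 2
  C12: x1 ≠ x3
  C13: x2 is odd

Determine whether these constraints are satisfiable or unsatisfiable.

Take x1 = 4, x2 = 3, x3 = 1, x4 = 2. Then constraint 6: x3 - x2 = -2; constraint 10: x2 + x1 = 7, and every other listed constraint is also met.

Satisfiable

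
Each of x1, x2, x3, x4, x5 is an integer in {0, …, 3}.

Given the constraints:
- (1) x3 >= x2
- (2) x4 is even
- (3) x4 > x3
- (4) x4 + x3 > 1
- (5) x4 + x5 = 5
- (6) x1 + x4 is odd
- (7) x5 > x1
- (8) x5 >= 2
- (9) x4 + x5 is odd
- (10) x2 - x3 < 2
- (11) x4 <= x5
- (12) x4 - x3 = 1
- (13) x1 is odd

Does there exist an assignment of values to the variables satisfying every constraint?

Satisfiable

Take x1 = 1, x2 = 0, x3 = 1, x4 = 2, x5 = 3. Then constraint 4: x4 + x3 = 3; constraint 5: x4 + x5 = 5, and every other listed constraint is also met.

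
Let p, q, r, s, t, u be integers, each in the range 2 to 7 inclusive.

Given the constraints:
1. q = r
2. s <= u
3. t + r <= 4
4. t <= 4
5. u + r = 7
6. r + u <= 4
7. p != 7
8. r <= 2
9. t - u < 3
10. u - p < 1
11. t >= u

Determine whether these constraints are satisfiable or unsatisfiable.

Unsatisfiable

From constraints 4 and 11: u ≤ t ≤ 4. From constraint 8: r ≤ 2. Hence u + r ≤ 6. But constraint 5 requires u + r = 7, and 7 > 6. Contradiction.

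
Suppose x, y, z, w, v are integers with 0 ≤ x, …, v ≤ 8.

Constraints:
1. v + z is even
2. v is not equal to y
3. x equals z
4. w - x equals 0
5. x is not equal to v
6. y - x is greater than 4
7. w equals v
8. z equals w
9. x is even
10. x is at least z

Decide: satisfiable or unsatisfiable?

Unsatisfiable

From constraints 3, 7, and 8, x = z = w = v, so x = v. But constraint 5 says x ≠ v. Contradiction.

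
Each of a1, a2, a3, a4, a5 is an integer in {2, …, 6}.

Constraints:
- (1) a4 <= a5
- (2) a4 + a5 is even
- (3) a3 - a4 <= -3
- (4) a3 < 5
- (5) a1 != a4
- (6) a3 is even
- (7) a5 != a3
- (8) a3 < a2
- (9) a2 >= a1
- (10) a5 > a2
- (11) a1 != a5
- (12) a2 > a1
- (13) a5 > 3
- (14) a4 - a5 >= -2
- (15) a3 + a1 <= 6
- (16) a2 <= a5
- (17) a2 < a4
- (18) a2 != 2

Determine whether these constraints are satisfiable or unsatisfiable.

Take a1 = 3, a2 = 4, a3 = 2, a4 = 5, a5 = 5. Then constraint 3: a3 - a4 = -3; constraint 14: a4 - a5 = 0; constraint 15: a3 + a1 = 5, and every other listed constraint is also met.

Satisfiable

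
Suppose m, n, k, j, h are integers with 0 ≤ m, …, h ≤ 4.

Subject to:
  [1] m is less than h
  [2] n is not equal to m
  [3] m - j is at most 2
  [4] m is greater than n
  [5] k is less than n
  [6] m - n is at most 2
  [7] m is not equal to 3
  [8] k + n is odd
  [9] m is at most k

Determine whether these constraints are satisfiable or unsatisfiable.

Unsatisfiable

Constraints 4, 5, and 9 give m ≤ k, k < n, n < m. Chaining: m ≤ k < n < m, which forces m < m — impossible.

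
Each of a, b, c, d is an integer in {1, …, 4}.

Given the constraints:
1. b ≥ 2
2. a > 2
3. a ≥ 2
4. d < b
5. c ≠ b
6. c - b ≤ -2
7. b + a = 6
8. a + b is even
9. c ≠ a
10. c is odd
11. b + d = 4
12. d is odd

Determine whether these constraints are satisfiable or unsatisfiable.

Satisfiable

The assignment a = 3, b = 3, c = 1, d = 1 works:
  constraint 6 holds since c - b = -2.
  constraint 7 holds since b + a = 6.
  constraint 11 holds since b + d = 4.
The rest check out directly.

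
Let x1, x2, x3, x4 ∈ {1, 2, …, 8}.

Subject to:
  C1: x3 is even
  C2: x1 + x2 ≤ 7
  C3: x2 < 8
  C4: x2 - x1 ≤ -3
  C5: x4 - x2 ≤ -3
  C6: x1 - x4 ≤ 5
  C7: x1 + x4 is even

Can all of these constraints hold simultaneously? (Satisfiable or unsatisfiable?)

Constraints 4, 5, and 6 give x2 − x4 ≥ 3, x4 − x1 ≥ -5, x1 − x2 ≥ 3.
Adding all 3 inequalities: the left sides telescope to 0, and the right sides sum to 3 + (-5) + 3 = 1. So 0 ≥ 1, which is false.

Unsatisfiable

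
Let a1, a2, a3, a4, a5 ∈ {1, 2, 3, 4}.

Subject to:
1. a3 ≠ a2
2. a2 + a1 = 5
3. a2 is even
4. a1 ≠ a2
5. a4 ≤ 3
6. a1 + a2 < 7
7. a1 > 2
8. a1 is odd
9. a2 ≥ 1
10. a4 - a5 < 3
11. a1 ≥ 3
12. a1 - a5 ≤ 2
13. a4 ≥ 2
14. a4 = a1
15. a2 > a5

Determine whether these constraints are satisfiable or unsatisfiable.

Satisfiable

The assignment a1 = 3, a2 = 2, a3 = 3, a4 = 3, a5 = 1 works:
  constraint 2 holds since a2 + a1 = 5.
  constraint 6 holds since a1 + a2 = 5.
  constraint 10 holds since a4 - a5 = 2.
The rest check out directly.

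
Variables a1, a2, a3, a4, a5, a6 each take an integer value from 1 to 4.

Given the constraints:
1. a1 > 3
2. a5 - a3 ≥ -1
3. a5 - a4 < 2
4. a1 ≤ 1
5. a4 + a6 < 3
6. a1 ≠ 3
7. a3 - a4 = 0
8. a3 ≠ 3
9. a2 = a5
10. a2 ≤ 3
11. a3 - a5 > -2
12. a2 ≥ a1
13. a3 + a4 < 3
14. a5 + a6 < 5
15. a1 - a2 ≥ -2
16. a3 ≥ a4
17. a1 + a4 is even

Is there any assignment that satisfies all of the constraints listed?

Unsatisfiable

From constraint 1: a1 ≥ 4. From constraints 10 and 12: a1 ≤ a2 and a2 ≤ 3, so a1 ≤ 3. But 3 < 4, so no value of a1 works.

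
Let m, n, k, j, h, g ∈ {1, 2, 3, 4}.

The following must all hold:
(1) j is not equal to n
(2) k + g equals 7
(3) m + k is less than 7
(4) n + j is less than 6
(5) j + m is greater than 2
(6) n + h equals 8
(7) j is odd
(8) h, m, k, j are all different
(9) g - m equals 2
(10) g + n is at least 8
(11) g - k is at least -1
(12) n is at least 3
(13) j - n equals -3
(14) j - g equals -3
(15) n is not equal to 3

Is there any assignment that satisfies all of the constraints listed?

Satisfiable

Take m = 2, n = 4, k = 3, j = 1, h = 4, g = 4. Then constraint 2: k + g = 7; constraint 3: m + k = 5; constraint 4: n + j = 5, and every other listed constraint is also met.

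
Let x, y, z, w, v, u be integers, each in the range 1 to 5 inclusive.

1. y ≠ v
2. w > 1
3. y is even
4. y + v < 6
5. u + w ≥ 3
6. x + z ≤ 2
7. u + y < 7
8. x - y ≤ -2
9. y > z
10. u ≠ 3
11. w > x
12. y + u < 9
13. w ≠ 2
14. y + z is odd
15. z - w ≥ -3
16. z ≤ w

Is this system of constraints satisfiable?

Setting (x, y, z, w, v, u) = (1, 4, 1, 4, 1, 2) satisfies everything: constraint 4: y + v = 5; constraint 5: u + w = 6; constraint 6: x + z = 2, and the others follow.

Satisfiable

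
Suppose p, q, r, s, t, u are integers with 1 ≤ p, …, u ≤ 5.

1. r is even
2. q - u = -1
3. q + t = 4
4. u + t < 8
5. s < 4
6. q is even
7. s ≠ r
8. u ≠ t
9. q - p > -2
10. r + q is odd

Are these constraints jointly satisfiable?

Constraint 1 makes r even and constraint 6 makes q even, so r + q must be even. Constraint 10 says r + q is odd — contradiction.

Unsatisfiable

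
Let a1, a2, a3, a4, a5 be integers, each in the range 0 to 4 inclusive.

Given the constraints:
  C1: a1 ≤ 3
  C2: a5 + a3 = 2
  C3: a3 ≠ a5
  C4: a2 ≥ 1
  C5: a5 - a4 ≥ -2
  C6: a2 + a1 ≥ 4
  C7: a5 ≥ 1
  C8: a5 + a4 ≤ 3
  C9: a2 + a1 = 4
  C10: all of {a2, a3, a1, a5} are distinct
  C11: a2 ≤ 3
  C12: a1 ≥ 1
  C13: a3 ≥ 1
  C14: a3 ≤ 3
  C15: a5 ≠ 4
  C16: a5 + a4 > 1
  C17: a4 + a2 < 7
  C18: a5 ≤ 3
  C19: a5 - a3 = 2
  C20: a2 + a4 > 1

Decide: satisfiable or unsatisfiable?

Constraints 1, 4, 7, 11, 12, 13, 14, and 18 confine each of a2, a3, a1, a5 to the 3 values {1, …, 3}.
Constraint 10 requires all 4 of them to be distinct, but only 3 values are available — impossible by the pigeonhole principle.

Unsatisfiable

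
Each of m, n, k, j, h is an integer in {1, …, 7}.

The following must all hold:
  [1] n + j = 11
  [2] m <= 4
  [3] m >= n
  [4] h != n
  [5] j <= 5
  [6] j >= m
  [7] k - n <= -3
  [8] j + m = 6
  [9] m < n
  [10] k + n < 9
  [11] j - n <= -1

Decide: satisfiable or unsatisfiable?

Unsatisfiable

From constraints 2 and 3: n ≤ m ≤ 4. From constraint 5: j ≤ 5. Hence n + j ≤ 9. But constraint 1 requires n + j = 11, and 11 > 9. Contradiction.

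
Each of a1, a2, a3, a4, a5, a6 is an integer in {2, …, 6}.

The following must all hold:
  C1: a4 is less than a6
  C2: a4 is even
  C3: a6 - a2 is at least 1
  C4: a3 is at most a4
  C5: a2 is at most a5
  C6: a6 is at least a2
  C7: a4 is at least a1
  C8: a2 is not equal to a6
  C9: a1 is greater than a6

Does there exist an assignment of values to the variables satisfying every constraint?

Unsatisfiable

Constraints 1, 7, and 9 give a1 ≤ a4, a4 < a6, a6 < a1. Chaining: a1 ≤ a4 < a6 < a1, which forces a1 < a1 — impossible.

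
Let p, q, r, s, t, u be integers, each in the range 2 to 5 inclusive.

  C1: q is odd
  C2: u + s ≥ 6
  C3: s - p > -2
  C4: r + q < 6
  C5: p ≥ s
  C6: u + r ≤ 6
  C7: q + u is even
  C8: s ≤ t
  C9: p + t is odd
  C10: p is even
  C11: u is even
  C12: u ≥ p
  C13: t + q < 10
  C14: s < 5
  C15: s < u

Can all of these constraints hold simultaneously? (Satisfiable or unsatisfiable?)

Constraint 1 makes q odd and constraint 11 makes u even, so q + u must be odd. Constraint 7 says q + u is even — contradiction.

Unsatisfiable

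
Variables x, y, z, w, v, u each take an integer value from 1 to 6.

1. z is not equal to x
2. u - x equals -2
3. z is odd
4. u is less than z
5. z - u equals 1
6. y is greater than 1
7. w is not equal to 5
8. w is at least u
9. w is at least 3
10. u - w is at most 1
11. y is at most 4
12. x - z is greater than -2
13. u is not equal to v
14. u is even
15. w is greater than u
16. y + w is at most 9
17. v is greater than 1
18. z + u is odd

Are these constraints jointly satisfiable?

Try x = 4, y = 4, z = 3, w = 3, v = 3, u = 2.
Check constraint 2: u - x = -2; constraint 5: z - u = 1. The remaining constraints are straightforward to verify.

Satisfiable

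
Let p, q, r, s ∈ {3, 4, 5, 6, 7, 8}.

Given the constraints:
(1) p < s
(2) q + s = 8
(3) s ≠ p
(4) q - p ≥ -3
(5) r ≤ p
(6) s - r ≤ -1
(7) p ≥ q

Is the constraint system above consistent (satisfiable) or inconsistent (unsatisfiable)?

Constraints 1, 5, and 6 give s < r, r ≤ p, p < s. Chaining: s < r ≤ p < s, which forces s < s — impossible.

Unsatisfiable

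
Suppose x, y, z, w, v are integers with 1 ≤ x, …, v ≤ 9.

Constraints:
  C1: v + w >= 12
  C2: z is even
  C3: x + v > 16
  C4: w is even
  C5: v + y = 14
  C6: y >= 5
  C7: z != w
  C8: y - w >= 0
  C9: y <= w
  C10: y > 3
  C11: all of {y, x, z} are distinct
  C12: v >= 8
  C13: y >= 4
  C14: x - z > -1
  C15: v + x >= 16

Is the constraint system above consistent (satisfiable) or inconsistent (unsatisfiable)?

Take x = 9, y = 6, z = 8, w = 6, v = 8. Then constraint 1: v + w = 14; constraint 3: x + v = 17, and every other listed constraint is also met.

Satisfiable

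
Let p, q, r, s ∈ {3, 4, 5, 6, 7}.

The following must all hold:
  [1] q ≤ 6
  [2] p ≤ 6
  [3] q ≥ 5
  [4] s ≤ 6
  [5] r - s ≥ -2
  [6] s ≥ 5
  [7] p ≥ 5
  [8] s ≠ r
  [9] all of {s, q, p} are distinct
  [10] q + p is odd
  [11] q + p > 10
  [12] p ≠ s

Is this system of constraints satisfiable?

Unsatisfiable

Constraints 1, 2, 3, 4, 6, and 7 confine each of s, q, p to the 2 values {5, 6}.
Constraint 9 requires all 3 of them to be distinct, but only 2 values are available — impossible by the pigeonhole principle.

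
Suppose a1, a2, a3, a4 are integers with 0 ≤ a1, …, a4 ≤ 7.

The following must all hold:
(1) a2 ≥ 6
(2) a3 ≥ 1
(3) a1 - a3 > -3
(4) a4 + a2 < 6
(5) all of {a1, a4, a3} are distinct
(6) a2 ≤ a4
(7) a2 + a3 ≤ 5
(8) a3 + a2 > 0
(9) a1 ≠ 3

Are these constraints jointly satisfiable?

From constraint 1: a2 ≥ 6. From constraint 2: a3 ≥ 1. Hence a2 + a3 ≥ 7. But constraint 7 requires a2 + a3 ≤ 5, and 5 < 7. Contradiction.

Unsatisfiable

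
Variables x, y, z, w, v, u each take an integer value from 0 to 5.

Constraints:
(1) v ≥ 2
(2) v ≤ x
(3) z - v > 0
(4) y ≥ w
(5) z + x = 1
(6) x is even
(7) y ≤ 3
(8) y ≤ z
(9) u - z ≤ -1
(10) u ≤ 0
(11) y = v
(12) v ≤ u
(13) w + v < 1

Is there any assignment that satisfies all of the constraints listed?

Unsatisfiable

From constraint 1: v ≥ 2. From constraints 10 and 12: v ≤ u and u ≤ 0, so v ≤ 0. But 0 < 2, so no value of v works.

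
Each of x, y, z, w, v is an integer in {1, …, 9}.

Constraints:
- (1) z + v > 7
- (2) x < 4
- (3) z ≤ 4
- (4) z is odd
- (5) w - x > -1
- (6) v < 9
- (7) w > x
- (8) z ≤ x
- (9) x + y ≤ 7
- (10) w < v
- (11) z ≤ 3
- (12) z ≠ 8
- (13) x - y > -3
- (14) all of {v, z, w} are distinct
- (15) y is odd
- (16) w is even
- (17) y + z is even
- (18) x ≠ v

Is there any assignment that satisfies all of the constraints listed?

The assignment x = 1, y = 3, z = 1, w = 2, v = 8 works:
  constraint 1 holds since z + v = 9.
  constraint 5 holds since w - x = 1.
  constraint 9 holds since x + y = 4.
The rest check out directly.

Satisfiable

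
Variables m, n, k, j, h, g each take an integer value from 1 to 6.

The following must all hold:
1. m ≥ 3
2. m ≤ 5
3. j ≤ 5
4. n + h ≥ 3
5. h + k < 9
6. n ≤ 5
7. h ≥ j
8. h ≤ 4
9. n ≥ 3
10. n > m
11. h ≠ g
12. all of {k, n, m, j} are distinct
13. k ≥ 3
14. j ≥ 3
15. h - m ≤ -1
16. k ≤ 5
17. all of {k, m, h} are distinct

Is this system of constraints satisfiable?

Unsatisfiable

Constraints 1, 2, 3, 6, 9, 13, 14, and 16 confine each of k, n, m, j to the 3 values {3, …, 5}.
Constraint 12 requires all 4 of them to be distinct, but only 3 values are available — impossible by the pigeonhole principle.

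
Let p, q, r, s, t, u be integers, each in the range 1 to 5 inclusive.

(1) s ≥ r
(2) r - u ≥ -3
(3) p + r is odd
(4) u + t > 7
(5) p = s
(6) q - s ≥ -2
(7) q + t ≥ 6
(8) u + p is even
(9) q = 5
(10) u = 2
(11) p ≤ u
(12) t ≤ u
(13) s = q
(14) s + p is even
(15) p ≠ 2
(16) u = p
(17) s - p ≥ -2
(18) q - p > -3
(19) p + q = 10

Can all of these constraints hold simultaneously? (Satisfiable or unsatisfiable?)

Constraint 10 fixes u = 2 and constraint 9 fixes q = 5. Constraints 5, 13, and 16 give u = p = s = q, so u = q. But 2 ≠ 5 — contradiction.

Unsatisfiable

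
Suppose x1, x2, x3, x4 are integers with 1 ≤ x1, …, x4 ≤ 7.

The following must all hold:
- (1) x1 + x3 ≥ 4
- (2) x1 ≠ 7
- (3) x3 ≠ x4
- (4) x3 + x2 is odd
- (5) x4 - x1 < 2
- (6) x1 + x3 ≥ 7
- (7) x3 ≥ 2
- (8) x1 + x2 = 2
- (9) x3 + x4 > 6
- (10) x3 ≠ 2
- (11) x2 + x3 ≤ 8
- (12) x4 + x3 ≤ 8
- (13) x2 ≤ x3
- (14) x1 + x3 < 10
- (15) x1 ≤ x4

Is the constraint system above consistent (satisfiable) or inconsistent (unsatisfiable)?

Satisfiable

Try x1 = 1, x2 = 1, x3 = 6, x4 = 1.
Check constraint 1: x1 + x3 = 7; constraint 5: x4 - x1 = 0; constraint 6: x1 + x3 = 7. The remaining constraints are straightforward to verify.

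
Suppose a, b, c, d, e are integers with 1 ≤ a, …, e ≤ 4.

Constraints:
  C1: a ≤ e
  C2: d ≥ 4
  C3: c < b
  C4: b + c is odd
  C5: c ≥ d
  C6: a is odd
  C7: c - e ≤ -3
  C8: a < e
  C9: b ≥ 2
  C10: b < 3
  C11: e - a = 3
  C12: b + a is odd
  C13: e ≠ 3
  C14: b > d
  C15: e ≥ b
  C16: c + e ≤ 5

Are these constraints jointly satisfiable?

From constraints 2 and 5: c ≥ d ≥ 4. From constraints 9 and 15: e ≥ b ≥ 2. Hence c + e ≥ 6. But constraint 16 requires c + e ≤ 5, and 5 < 6. Contradiction.

Unsatisfiable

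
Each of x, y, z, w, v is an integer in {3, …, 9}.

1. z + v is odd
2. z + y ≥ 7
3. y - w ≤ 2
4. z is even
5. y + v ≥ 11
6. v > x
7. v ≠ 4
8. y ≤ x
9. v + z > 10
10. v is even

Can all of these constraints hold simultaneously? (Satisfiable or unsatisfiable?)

Unsatisfiable

Constraint 4 makes z even and constraint 10 makes v even, so z + v must be even. Constraint 1 says z + v is odd — contradiction.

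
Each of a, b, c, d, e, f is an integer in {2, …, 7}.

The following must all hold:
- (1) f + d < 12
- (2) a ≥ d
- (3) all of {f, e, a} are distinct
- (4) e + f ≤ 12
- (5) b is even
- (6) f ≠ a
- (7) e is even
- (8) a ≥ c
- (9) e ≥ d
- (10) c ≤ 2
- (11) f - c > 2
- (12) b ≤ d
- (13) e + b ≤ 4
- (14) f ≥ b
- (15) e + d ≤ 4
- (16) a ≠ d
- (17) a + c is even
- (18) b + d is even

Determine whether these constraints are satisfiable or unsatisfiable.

Take a = 4, b = 2, c = 2, d = 2, e = 2, f = 7. Then constraint 1: f + d = 9; constraint 4: e + f = 9; constraint 11: f - c = 5, and every other listed constraint is also met.

Satisfiable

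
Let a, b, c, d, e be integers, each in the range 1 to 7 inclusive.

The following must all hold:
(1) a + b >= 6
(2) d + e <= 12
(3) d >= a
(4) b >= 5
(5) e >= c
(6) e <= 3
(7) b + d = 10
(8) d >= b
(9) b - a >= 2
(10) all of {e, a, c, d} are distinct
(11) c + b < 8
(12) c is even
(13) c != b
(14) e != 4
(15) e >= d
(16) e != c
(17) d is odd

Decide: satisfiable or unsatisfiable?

From constraints 4 and 8: d ≥ b and b ≥ 5, so d ≥ 5. From constraints 6 and 15: d ≤ e and e ≤ 3, so d ≤ 3. But 3 < 5, so no value of d works.

Unsatisfiable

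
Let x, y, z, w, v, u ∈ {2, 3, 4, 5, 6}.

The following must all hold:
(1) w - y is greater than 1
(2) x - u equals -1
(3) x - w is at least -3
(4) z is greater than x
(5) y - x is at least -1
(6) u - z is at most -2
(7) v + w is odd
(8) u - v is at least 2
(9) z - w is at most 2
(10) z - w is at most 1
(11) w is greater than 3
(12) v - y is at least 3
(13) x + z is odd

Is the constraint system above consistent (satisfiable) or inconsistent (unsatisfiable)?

Constraints 3, 5, 6, 8, 10, and 12 give x − w ≥ -3, w − z ≥ -1, z − u ≥ 2, u − v ≥ 2, v − y ≥ 3, y − x ≥ -1.
Adding all 6 inequalities: the left sides telescope to 0, and the right sides sum to (-3) + (-1) + 2 + 2 + 3 + (-1) = 2. So 0 ≥ 2, which is false.

Unsatisfiable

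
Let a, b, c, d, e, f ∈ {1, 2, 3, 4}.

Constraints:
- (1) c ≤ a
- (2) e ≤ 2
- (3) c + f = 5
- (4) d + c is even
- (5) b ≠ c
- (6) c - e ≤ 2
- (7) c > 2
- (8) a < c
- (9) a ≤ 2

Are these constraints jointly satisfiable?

From constraint 7: c ≥ 3. From constraints 1 and 9: c ≤ a and a ≤ 2, so c ≤ 2. But 2 < 3, so no value of c works.

Unsatisfiable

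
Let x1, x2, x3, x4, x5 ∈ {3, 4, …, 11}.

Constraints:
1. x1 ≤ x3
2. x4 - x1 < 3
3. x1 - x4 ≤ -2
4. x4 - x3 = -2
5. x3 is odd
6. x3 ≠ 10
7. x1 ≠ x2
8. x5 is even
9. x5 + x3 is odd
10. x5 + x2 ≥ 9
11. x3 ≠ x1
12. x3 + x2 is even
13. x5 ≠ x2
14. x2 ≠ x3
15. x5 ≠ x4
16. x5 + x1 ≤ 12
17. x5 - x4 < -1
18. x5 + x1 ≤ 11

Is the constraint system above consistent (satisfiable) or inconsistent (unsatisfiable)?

One satisfying assignment is x1 = 5, x2 = 7, x3 = 9, x4 = 7, x5 = 4.
For the less obvious constraints — constraint 2: x4 - x1 = 2; constraint 3: x1 - x4 = -2; constraint 4: x4 - x3 = -2 — and the others hold by inspection.

Satisfiable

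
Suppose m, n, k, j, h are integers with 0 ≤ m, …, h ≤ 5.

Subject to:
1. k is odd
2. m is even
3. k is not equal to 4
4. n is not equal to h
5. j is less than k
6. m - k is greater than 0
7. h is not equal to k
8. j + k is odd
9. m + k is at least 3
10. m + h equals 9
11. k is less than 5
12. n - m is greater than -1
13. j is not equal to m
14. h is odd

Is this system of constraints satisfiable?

One satisfying assignment is m = 4, n = 4, k = 1, j = 0, h = 5.
For the less obvious constraints — constraint 6: m - k = 3; constraint 9: m + k = 5 — and the others hold by inspection.

Satisfiable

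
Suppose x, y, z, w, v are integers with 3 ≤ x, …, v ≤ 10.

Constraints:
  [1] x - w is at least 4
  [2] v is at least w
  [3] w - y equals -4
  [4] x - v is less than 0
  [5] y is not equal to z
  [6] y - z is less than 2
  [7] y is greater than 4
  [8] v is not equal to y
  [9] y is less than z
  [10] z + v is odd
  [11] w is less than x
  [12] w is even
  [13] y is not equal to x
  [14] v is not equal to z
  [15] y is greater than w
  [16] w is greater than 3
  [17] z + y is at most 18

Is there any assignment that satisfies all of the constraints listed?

Satisfiable

Try x = 9, y = 8, z = 9, w = 4, v = 10.
Check constraint 1: x - w = 5; constraint 3: w - y = -4; constraint 4: x - v = -1. The remaining constraints are straightforward to verify.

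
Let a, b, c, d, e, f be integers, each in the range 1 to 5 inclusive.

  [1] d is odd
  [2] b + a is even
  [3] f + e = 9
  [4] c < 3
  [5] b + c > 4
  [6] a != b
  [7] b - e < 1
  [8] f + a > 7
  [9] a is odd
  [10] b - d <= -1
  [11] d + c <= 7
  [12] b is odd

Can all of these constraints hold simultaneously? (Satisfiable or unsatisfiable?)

Satisfiable

One satisfying assignment is a = 5, b = 3, c = 2, d = 5, e = 4, f = 5.
For the less obvious constraints — constraint 3: f + e = 9; constraint 5: b + c = 5; constraint 7: b - e = -1 — and the others hold by inspection.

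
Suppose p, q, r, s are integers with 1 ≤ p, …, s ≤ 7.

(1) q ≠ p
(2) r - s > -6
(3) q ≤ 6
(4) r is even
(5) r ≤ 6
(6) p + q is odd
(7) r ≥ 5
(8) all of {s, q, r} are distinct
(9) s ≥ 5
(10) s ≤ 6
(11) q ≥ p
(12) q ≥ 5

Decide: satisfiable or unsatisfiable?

Unsatisfiable

Constraints 3, 5, 7, 9, 10, and 12 confine each of s, q, r to the 2 values {5, 6}.
Constraint 8 requires all 3 of them to be distinct, but only 2 values are available — impossible by the pigeonhole principle.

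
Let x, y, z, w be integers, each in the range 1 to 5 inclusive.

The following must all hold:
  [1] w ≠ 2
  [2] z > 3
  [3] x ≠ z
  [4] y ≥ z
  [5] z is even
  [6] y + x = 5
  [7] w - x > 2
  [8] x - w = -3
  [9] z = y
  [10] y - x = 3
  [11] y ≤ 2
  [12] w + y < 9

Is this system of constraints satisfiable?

From constraint 2: z ≥ 4. From constraints 4 and 11: z ≤ y and y ≤ 2, so z ≤ 2. But 2 < 4, so no value of z works.

Unsatisfiable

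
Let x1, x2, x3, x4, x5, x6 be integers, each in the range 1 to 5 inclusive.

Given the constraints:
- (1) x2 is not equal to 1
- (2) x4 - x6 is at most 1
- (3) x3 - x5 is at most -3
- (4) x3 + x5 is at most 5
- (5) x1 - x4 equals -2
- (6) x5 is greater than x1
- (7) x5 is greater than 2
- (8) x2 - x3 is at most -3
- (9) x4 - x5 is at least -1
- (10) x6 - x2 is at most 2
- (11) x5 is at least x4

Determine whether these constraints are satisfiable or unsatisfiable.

Unsatisfiable

Constraints 2, 3, 8, 9, and 10 give x2 − x6 ≥ -2, x6 − x4 ≥ -1, x4 − x5 ≥ -1, x5 − x3 ≥ 3, x3 − x2 ≥ 3.
Adding all 5 inequalities: the left sides telescope to 0, and the right sides sum to (-2) + (-1) + (-1) + 3 + 3 = 2. So 0 ≥ 2, which is false.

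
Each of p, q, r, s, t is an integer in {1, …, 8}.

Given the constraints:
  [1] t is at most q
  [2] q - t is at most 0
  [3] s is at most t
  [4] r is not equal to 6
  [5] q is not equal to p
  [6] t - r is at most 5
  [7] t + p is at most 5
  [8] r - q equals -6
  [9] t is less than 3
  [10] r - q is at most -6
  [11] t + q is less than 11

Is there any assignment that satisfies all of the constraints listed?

Unsatisfiable

Constraints 2, 6, and 10 give q − r ≥ 6, r − t ≥ -5, t − q ≥ 0.
Adding all 3 inequalities: the left sides telescope to 0, and the right sides sum to 6 + (-5) + 0 = 1. So 0 ≥ 1, which is false.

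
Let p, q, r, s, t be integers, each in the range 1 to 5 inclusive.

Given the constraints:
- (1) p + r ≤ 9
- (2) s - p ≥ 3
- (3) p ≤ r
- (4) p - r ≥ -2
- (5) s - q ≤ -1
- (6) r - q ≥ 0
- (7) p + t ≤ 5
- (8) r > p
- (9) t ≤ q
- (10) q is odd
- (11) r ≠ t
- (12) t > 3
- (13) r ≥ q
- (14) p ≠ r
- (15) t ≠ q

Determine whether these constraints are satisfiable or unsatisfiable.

Unsatisfiable

Constraints 2, 4, 5, and 6 give s − p ≥ 3, p − r ≥ -2, r − q ≥ 0, q − s ≥ 1.
Adding all 4 inequalities: the left sides telescope to 0, and the right sides sum to 3 + (-2) + 0 + 1 = 2. So 0 ≥ 2, which is false.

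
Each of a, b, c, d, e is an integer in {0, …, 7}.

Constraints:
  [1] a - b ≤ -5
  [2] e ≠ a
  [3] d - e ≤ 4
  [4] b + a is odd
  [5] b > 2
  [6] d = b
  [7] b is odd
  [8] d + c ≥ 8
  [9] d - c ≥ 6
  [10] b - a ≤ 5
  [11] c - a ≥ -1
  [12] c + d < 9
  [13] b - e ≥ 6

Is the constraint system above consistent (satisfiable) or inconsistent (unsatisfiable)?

Unsatisfiable

Constraints 3, 9, 10, 11, and 13 give d − c ≥ 6, c − a ≥ -1, a − b ≥ -5, b − e ≥ 6, e − d ≥ -4.
Adding all 5 inequalities: the left sides telescope to 0, and the right sides sum to 6 + (-1) + (-5) + 6 + (-4) = 2. So 0 ≥ 2, which is false.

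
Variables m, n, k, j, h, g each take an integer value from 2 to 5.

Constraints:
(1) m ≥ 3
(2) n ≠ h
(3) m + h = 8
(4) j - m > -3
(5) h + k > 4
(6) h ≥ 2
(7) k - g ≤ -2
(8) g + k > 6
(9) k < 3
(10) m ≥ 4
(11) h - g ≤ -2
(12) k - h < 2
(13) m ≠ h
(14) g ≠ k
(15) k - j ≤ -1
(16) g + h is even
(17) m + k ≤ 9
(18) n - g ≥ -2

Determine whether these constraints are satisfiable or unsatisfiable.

One satisfying assignment is m = 5, n = 5, k = 2, j = 5, h = 3, g = 5.
For the less obvious constraints — constraint 3: m + h = 8; constraint 4: j - m = 0; constraint 5: h + k = 5 — and the others hold by inspection.

Satisfiable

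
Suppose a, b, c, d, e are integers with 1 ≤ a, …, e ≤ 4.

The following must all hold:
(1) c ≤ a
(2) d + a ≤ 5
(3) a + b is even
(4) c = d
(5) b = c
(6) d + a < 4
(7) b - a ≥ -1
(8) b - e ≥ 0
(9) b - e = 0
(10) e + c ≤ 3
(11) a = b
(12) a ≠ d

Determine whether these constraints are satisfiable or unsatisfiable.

From constraints 4, 5, and 11, a = b = c = d, so a = d. But constraint 12 says a ≠ d. Contradiction.

Unsatisfiable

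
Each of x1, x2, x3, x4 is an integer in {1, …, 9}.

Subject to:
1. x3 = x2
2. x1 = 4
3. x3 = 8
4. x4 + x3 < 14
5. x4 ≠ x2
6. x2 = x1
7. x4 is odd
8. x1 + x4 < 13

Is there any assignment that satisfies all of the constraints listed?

Unsatisfiable

Constraint 3 fixes x3 = 8 and constraint 2 fixes x1 = 4. Constraints 1 and 6 give x3 = x2 = x1, so x3 = x1. But 8 ≠ 4 — contradiction.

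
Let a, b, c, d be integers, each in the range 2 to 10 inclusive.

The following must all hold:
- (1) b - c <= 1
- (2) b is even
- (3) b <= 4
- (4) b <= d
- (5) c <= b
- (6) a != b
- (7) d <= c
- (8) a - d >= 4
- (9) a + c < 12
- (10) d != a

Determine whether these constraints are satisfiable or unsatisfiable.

Take a = 7, b = 2, c = 2, d = 2. Then constraint 1: b - c = 0; constraint 8: a - d = 5; constraint 9: a + c = 9, and every other listed constraint is also met.

Satisfiable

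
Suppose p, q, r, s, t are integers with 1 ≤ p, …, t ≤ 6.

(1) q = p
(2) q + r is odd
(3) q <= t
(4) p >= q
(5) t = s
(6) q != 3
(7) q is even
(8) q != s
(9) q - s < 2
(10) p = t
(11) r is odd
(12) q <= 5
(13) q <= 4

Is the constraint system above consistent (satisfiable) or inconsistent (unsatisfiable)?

From constraints 1, 5, and 10, q = p = t = s, so q = s. But constraint 8 says q ≠ s. Contradiction.

Unsatisfiable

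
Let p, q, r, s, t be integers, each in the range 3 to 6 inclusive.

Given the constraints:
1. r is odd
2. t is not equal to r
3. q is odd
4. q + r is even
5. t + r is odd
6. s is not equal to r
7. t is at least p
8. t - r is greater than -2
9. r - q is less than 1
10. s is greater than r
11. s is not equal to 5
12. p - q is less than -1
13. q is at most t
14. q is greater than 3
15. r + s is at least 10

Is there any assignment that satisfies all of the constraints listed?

Try p = 3, q = 5, r = 5, s = 6, t = 6.
Check constraint 8: t - r = 1; constraint 9: r - q = 0; constraint 12: p - q = -2. The remaining constraints are straightforward to verify.

Satisfiable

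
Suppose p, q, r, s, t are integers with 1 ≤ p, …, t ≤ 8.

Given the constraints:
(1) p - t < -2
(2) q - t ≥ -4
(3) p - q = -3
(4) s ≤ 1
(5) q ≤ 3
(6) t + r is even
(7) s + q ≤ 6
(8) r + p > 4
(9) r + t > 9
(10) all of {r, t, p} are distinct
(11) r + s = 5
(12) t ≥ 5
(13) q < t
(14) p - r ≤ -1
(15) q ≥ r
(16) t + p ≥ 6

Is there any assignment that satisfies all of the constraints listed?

Unsatisfiable

From constraints 5 and 15: r ≤ q ≤ 3. From constraint 4: s ≤ 1. Hence r + s ≤ 4. But constraint 11 requires r + s = 5, and 5 > 4. Contradiction.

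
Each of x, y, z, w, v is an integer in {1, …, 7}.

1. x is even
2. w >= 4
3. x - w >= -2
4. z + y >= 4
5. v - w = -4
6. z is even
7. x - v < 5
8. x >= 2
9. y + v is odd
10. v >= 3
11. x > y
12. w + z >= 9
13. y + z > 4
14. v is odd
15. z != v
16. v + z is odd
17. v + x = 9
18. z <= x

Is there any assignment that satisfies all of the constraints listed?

Try x = 6, y = 4, z = 2, w = 7, v = 3.
Check constraint 3: x - w = -1; constraint 4: z + y = 6. The remaining constraints are straightforward to verify.

Satisfiable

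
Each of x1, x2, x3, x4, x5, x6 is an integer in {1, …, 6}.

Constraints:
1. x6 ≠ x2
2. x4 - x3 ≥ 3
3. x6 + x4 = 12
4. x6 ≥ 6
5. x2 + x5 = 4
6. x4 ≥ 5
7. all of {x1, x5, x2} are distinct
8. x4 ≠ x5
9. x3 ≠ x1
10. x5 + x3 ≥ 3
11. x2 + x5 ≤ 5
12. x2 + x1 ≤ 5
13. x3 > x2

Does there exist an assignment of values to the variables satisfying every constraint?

Satisfiable

Setting (x1, x2, x3, x4, x5, x6) = (4, 1, 2, 6, 3, 6) satisfies everything: constraint 2: x4 - x3 = 4; constraint 3: x6 + x4 = 12, and the others follow.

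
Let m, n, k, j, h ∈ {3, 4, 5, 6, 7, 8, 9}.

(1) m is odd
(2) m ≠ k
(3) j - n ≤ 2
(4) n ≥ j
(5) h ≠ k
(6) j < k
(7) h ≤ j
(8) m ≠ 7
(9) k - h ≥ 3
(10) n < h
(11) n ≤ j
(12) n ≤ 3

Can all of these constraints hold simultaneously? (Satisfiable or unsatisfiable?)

Constraints 4, 7, and 10 give j ≤ n, n < h, h ≤ j. Chaining: j ≤ n < h ≤ j, which forces j < j — impossible.

Unsatisfiable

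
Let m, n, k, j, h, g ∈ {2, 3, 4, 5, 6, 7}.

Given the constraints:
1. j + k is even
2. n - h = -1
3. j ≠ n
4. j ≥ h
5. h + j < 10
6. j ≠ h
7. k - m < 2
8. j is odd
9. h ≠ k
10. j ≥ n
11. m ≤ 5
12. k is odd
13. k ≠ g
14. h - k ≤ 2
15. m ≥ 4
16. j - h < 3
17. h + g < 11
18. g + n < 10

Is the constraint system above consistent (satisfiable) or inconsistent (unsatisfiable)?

Setting (m, n, k, j, h, g) = (5, 3, 5, 5, 4, 4) satisfies everything: constraint 2: n - h = -1; constraint 5: h + j = 9; constraint 7: k - m = 0, and the others follow.

Satisfiable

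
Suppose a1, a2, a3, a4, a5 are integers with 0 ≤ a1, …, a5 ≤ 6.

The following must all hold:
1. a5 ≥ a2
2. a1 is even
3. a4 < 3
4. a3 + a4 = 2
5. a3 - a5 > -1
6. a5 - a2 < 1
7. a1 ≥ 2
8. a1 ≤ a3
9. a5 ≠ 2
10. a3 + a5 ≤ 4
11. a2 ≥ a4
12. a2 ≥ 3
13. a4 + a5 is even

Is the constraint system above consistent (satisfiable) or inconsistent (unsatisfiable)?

From constraints 7 and 8: a3 ≥ a1 ≥ 2. From constraints 1 and 12: a5 ≥ a2 ≥ 3. Hence a3 + a5 ≥ 5. But constraint 10 requires a3 + a5 ≤ 4, and 4 < 5. Contradiction.

Unsatisfiable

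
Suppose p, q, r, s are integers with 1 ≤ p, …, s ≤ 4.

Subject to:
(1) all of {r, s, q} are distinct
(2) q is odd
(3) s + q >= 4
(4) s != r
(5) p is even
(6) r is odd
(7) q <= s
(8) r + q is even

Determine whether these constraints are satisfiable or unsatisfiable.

Satisfiable

Setting (p, q, r, s) = (2, 1, 3, 4) satisfies everything: constraint 1: values 3, 4, 1 are distinct; constraint 3: s + q = 5, and the others follow.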